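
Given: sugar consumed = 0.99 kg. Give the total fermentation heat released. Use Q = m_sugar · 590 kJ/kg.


Q = 0.99 · 590

584.1000 kJ


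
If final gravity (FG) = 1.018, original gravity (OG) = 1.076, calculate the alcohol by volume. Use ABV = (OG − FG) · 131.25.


ABV = (1.076 − 1.018) · 131.25

7.6125 % ABV


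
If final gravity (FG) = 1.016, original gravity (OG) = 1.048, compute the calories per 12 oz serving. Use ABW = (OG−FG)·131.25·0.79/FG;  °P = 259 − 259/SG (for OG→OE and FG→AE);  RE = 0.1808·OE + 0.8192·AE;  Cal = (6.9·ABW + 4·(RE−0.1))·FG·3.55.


ABW = (1.048 − 1.016)·131.25·0.79/1.016 = 3.2657
OE = 259 − 259/1.048 = 11.8626 °P
AE = 259 − 259/1.016 = 4.0787 °P
RE = 0.1808·11.8626 + 0.8192·4.0787 = 5.4861 °P
Cal = (6.9·3.2657 + 4·(5.4861−0.1))·1.016·3.55

158.9802 kcal


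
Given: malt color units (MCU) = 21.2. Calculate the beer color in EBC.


SRM = 1.4922·MCU^0.6859;  EBC = SRM·1.97
SRM = 1.4922·21.2^0.6859 = 12.1216
EBC = 12.1216·1.97

23.8796 EBC


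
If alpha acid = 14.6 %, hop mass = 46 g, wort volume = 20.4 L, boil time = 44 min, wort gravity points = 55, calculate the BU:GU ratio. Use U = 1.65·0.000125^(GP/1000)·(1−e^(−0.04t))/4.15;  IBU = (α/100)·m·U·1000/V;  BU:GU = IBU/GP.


U = 1.65·0.000125^(55/1000)·(1−e^(−0.04·44))/4.15 = 0.2008
IBU = (14.6/100)·46·0.2008·1000/20.4 = 66.1079
BU:GU = 66.1079/55

1.2020


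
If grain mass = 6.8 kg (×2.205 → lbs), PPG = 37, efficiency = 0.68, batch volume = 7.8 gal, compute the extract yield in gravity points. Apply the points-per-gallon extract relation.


points = lbs × PPG × eff / vol
lbs = 6.8 × 2.205 = 14.9940
points = 14.9940 × 37 × 0.68 / 7.8

48.3653 points


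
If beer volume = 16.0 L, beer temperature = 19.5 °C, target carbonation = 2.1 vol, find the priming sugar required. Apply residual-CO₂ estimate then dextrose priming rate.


residual = 14.695·(0.01821 + 0.09011·e^(−0.04·T));  sugar = (target − residual)·4.0·V
residual = 14.695·(0.01821 + 0.09011·e^(−0.04·19.5)) = 0.8746
sugar = (2.1 − 0.8746)·4.0·16.0

78.4255 g


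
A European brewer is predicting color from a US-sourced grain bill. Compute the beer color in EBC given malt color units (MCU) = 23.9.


SRM = 1.4922·MCU^0.6859;  EBC = SRM·1.97
SRM = 1.4922·23.9^0.6859 = 13.1604
EBC = 13.1604·1.97

25.9261 EBC


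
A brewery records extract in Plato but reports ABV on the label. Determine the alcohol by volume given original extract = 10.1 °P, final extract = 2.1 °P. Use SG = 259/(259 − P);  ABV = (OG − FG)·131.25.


OG = 259/(259 − 10.1) = 1.0406
FG = 259/(259 − 2.1) = 1.0082
ABV = (1.0406 − 1.0082)·131.25

4.2530 % ABV


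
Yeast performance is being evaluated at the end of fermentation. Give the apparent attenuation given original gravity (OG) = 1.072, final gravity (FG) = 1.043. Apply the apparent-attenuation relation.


AA = (OG − FG)/(OG − 1) · 100
AA = (1.072 − 1.043)/(1.072 − 1) · 100

40.2778 %


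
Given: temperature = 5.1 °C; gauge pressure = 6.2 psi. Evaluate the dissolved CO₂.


vols = (P + 14.695)·(0.01821 + 0.09011·e^(−0.04·T))
vols = (6.2 + 14.695)·(0.01821 + 0.09011·e^(−0.04·5.1))

1.9159 volumes


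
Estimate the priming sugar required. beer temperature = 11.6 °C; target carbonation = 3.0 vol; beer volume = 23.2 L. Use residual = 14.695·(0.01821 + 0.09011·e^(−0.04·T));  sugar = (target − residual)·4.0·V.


residual = 14.695·(0.01821 + 0.09011·e^(−0.04·11.6)) = 1.1002
sugar = (3.0 − 1.1002)·4.0·23.2

176.3030 g


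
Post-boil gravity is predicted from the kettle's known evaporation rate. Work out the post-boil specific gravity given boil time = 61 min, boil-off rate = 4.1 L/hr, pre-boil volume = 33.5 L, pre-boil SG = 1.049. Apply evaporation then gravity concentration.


V_post = V_pre − rate·(t/60);  SG_post = 1 + (SG_pre−1)·V_pre/V_post
V_post = 33.5 − 4.1·(61/60) = 29.3317
SG_post = 1 + (1.049 − 1)·33.5/29.3317

1.0560


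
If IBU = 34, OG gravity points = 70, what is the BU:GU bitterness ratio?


BU:GU = IBU / OG_points
BU:GU = 34 / 70

0.4857


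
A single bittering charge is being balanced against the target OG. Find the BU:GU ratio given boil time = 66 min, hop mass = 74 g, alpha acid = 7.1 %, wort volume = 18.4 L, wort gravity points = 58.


U = 1.65·0.000125^(GP/1000)·(1−e^(−0.04t))/4.15;  IBU = (α/100)·m·U·1000/V;  BU:GU = IBU/GP
U = 1.65·0.000125^(58/1000)·(1−e^(−0.04·66))/4.15 = 0.2192
IBU = (7.1/100)·74·0.2192·1000/18.4 = 62.6002
BU:GU = 62.6002/58

1.0793


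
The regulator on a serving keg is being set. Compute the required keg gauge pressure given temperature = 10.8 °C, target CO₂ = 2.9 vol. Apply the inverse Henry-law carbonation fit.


psi = vols/(0.01821 + 0.09011·e^(−0.04·T)) − 14.695
psi = 2.9/(0.01821 + 0.09011·e^(−0.04·10.8)) − 14.695

23.1096 psi


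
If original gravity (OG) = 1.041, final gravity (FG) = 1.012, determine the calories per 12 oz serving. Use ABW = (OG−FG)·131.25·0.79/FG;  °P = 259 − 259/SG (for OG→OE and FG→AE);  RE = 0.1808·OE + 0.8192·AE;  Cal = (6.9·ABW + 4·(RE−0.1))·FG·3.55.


ABW = (1.041 − 1.012)·131.25·0.79/1.012 = 2.9713
OE = 259 − 259/1.041 = 10.2008 °P
AE = 259 − 259/1.012 = 3.0711 °P
RE = 0.1808·10.2008 + 0.8192·3.0711 = 4.3602 °P
Cal = (6.9·2.9713 + 4·(4.3602−0.1))·1.012·3.55

134.8755 kcal


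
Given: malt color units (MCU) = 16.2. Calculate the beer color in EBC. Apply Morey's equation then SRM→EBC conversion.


SRM = 1.4922·MCU^0.6859;  EBC = SRM·1.97
SRM = 1.4922·16.2^0.6859 = 10.0794
EBC = 10.0794·1.97

19.8564 EBC


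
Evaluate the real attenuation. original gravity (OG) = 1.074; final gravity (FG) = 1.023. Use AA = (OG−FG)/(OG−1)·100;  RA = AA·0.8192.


AA = (1.074 − 1.023)/(1.074 − 1)·100 = 68.9189
RA = 68.9189·0.8192

56.4584 %


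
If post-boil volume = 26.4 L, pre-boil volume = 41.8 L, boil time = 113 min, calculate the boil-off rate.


rate = (V_pre − V_post) / (t_min/60)
rate = (41.8 − 26.4) / (113/60)

8.1770 L/hr


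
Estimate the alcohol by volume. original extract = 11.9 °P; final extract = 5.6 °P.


SG = 259/(259 − P);  ABV = (OG − FG)·131.25
OG = 259/(259 − 11.9) = 1.0482
FG = 259/(259 − 5.6) = 1.0221
ABV = (1.0482 − 1.0221)·131.25

3.4203 % ABV


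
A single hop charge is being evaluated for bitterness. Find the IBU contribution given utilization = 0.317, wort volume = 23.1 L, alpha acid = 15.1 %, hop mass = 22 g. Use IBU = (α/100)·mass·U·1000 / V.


IBU = (15.1/100)·22·0.317·1000 / 23.1

45.5876 IBU


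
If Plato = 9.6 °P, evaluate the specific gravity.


SG = 259/(259 − P)
SG = 259/(259 − 9.6)

1.0385


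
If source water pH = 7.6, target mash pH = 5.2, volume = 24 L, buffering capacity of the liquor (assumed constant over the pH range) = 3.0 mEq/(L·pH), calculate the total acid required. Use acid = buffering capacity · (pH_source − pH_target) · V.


acid = 3.0 · (7.6 − 5.2) · 24

172.8000 mEq


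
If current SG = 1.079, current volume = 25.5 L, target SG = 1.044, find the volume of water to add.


V_water = V·((SG_curr − 1)/(SG_target − 1) − 1)
V_water = 25.5·((1.079 − 1)/(1.044 − 1) − 1)

20.2841 L


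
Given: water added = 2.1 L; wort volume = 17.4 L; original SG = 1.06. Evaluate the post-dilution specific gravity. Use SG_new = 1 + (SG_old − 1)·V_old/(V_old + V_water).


pts = (1.06 − 1)·1000·17.4/(17.4 + 2.1) = 53.5385
SG_new = 1 + 53.5385/1000

1.0535


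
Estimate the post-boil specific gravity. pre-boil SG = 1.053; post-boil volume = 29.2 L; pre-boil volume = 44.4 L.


SG_post = 1 + (SG_pre − 1)·V_pre/V_post
pts_pre = (1.053 − 1)·1000 = 53.0000
pts_post = 53.0000·44.4/29.2 = 80.5890
SG_post = 1 + 80.5890/1000

1.0806


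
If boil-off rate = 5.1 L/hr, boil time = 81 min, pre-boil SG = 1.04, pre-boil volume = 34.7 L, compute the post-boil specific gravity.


V_post = V_pre − rate·(t/60);  SG_post = 1 + (SG_pre−1)·V_pre/V_post
V_post = 34.7 − 5.1·(81/60) = 27.8150
SG_post = 1 + (1.04 − 1)·34.7/27.8150

1.0499


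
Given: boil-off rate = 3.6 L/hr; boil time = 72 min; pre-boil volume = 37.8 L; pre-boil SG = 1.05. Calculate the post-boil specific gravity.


V_post = V_pre − rate·(t/60);  SG_post = 1 + (SG_pre−1)·V_pre/V_post
V_post = 37.8 − 3.6·(72/60) = 33.4800
SG_post = 1 + (1.05 − 1)·37.8/33.4800

1.0565


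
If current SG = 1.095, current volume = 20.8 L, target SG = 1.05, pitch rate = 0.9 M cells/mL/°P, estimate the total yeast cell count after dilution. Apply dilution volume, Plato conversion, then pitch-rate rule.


V_w = V·((SG_c−1)/(SG_t−1)−1);  °P = 259 − 259/SG_t;  cells = rate·(V+V_w)·°P
V_w = 20.8·((1.095−1)/(1.05−1)−1) = 18.7200
V_final = 20.8 + 18.7200 = 39.5200
°P = 259 − 259/1.05 = 12.3333
cells = 0.9·39.5200·12.3333

438.6720 billion cells


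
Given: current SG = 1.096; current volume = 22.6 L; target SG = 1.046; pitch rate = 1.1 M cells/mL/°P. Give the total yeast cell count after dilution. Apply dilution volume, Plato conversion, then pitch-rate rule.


V_w = V·((SG_c−1)/(SG_t−1)−1);  °P = 259 − 259/SG_t;  cells = rate·(V+V_w)·°P
V_w = 22.6·((1.096−1)/(1.046−1)−1) = 24.5652
V_final = 22.6 + 24.5652 = 47.1652
°P = 259 − 259/1.046 = 11.3901
cells = 1.1·47.1652·11.3901

590.9360 billion cells


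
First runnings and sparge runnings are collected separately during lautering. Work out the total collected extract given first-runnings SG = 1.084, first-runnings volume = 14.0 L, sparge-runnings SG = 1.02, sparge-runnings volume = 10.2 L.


total = Σ (SG_i − 1)·1000·V_i
first = (1.084 − 1)·1000·14.0 = 1176.0000
sparge = (1.02 − 1)·1000·10.2 = 204.0000
total = 1176.0000 + 204.0000

1380.0000 gravity·L


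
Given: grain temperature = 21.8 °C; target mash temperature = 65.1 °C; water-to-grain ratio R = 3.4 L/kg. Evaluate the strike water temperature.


T_strike = (0.41/R)·(T_mash − T_grain) + T_mash
T_strike = (0.41/3.4)·(65.1 − 21.8) + 65.1

70.3215 °C


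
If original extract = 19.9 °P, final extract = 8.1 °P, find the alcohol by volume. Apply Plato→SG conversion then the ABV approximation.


SG = 259/(259 − P);  ABV = (OG − FG)·131.25
OG = 259/(259 − 19.9) = 1.0832
FG = 259/(259 − 8.1) = 1.0323
ABV = (1.0832 − 1.0323)·131.25

6.6865 % ABV


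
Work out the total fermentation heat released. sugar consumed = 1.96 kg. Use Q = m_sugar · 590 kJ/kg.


Q = 1.96 · 590

1156.4000 kJ


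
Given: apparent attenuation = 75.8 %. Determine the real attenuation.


RA = AA · 0.8192
RA = 75.8 · 0.8192

62.0954 %


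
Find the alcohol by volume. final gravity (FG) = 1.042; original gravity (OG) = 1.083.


ABV = (OG − FG) · 131.25
ABV = (1.083 − 1.042) · 131.25

5.3812 % ABV


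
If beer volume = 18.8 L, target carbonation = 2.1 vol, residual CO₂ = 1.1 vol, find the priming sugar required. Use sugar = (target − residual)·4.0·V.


sugar = (2.1 − 1.1)·4.0·18.8

75.2000 g


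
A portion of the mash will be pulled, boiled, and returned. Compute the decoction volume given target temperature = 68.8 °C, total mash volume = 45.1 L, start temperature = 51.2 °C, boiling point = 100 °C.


V_dec = V_total·(T_target − T_start)/(T_boil − T_start)
V_dec = 45.1·(68.8 − 51.2)/(100 − 51.2)

16.2656 L


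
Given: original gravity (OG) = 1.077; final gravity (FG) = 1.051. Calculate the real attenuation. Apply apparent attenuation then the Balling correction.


AA = (OG−FG)/(OG−1)·100;  RA = AA·0.8192
AA = (1.077 − 1.051)/(1.077 − 1)·100 = 33.7662
RA = 33.7662·0.8192

27.6613 %


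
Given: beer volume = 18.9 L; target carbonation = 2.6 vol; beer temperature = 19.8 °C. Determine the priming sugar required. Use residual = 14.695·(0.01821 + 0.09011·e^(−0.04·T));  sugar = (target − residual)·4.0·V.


residual = 14.695·(0.01821 + 0.09011·e^(−0.04·19.8)) = 0.8674
sugar = (2.6 − 0.8674)·4.0·18.9

130.9875 g


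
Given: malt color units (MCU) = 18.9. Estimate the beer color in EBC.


SRM = 1.4922·MCU^0.6859;  EBC = SRM·1.97
SRM = 1.4922·18.9^0.6859 = 11.2035
EBC = 11.2035·1.97

22.0708 EBC


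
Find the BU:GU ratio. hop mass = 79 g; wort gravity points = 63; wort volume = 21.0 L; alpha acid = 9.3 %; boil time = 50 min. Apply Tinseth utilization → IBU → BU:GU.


U = 1.65·0.000125^(GP/1000)·(1−e^(−0.04t))/4.15;  IBU = (α/100)·m·U·1000/V;  BU:GU = IBU/GP
U = 1.65·0.000125^(63/1000)·(1−e^(−0.04·50))/4.15 = 0.1952
IBU = (9.3/100)·79·0.1952·1000/21.0 = 68.2778
BU:GU = 68.2778/63

1.0838


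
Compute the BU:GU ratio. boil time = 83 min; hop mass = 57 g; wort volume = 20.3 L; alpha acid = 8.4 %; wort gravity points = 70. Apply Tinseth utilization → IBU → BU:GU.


U = 1.65·0.000125^(GP/1000)·(1−e^(−0.04t))/4.15;  IBU = (α/100)·m·U·1000/V;  BU:GU = IBU/GP
U = 1.65·0.000125^(70/1000)·(1−e^(−0.04·83))/4.15 = 0.2043
IBU = (8.4/100)·57·0.2043·1000/20.3 = 48.1821
BU:GU = 48.1821/70

0.6883


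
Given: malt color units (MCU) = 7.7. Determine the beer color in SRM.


SRM = 1.4922 · MCU^0.6859
SRM = 1.4922 · 7.7^0.6859

6.0516 SRM


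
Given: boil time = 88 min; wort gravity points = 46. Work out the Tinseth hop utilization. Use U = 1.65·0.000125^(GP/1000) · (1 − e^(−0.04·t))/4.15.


bigness = 1.65·0.000125^(46/1000) = 1.0913
boil_factor = (1 − e^(−0.04·88))/4.15 = 0.2338
U = 1.0913 · 0.2338

0.2552


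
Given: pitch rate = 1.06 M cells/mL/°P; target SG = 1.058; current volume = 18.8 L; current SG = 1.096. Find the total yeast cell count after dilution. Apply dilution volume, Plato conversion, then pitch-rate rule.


V_w = V·((SG_c−1)/(SG_t−1)−1);  °P = 259 − 259/SG_t;  cells = rate·(V+V_w)·°P
V_w = 18.8·((1.096−1)/(1.058−1)−1) = 12.3172
V_final = 18.8 + 12.3172 = 31.1172
°P = 259 − 259/1.058 = 14.1985
cells = 1.06·31.1172·14.1985

468.3268 billion cells


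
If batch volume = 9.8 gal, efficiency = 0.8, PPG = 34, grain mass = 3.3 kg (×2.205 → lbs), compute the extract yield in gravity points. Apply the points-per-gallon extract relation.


points = lbs × PPG × eff / vol
lbs = 3.3 × 2.205 = 7.2765
points = 7.2765 × 34 × 0.8 / 9.8

20.1960 points


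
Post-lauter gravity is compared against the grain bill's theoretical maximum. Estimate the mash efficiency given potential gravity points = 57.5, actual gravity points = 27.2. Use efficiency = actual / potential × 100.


efficiency = 27.2 / 57.5 × 100

47.3043 %


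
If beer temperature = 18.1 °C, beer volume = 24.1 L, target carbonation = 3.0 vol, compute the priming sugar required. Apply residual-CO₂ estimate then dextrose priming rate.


residual = 14.695·(0.01821 + 0.09011·e^(−0.04·T));  sugar = (target − residual)·4.0·V
residual = 14.695·(0.01821 + 0.09011·e^(−0.04·18.1)) = 0.9096
sugar = (3.0 − 0.9096)·4.0·24.1

201.5180 g


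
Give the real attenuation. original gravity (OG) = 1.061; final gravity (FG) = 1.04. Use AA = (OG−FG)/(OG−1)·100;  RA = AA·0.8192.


AA = (1.061 − 1.04)/(1.061 − 1)·100 = 34.4262
RA = 34.4262·0.8192

28.2020 %


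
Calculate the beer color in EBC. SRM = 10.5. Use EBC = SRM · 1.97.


EBC = 10.5 · 1.97

20.6850 EBC


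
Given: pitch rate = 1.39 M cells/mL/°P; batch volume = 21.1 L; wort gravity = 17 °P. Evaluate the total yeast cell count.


cells (billions) = rate · V_L · °P
cells = 1.39 · 21.1 · 17

498.5930 billion cells


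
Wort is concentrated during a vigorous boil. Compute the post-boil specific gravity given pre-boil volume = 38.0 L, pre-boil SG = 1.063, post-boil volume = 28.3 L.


SG_post = 1 + (SG_pre − 1)·V_pre/V_post
pts_pre = (1.063 − 1)·1000 = 63.0000
pts_post = 63.0000·38.0/28.3 = 84.5936
SG_post = 1 + 84.5936/1000

1.0846


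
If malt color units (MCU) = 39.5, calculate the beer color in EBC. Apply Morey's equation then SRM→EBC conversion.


SRM = 1.4922·MCU^0.6859;  EBC = SRM·1.97
SRM = 1.4922·39.5^0.6859 = 18.5752
EBC = 18.5752·1.97

36.5931 EBC


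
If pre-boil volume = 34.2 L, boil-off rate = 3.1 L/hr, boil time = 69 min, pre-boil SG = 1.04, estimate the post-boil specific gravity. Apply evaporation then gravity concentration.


V_post = V_pre − rate·(t/60);  SG_post = 1 + (SG_pre−1)·V_pre/V_post
V_post = 34.2 − 3.1·(69/60) = 30.6350
SG_post = 1 + (1.04 − 1)·34.2/30.6350

1.0447


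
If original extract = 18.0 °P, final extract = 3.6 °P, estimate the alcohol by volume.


SG = 259/(259 − P);  ABV = (OG − FG)·131.25
OG = 259/(259 − 18.0) = 1.0747
FG = 259/(259 − 3.6) = 1.0141
ABV = (1.0747 − 1.0141)·131.25

7.9529 % ABV


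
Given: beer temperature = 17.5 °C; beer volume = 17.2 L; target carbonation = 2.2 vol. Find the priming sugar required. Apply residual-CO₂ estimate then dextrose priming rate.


residual = 14.695·(0.01821 + 0.09011·e^(−0.04·T));  sugar = (target − residual)·4.0·V
residual = 14.695·(0.01821 + 0.09011·e^(−0.04·17.5)) = 0.9252
sugar = (2.2 − 0.9252)·4.0·17.2

87.7092 g


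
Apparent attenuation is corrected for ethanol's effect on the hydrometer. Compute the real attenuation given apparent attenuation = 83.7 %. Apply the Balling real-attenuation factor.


RA = AA · 0.8192
RA = 83.7 · 0.8192

68.5670 %


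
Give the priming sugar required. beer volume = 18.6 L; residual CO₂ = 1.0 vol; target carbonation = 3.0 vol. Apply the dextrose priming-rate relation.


sugar = (target − residual)·4.0·V
sugar = (3.0 − 1.0)·4.0·18.6

148.8000 g


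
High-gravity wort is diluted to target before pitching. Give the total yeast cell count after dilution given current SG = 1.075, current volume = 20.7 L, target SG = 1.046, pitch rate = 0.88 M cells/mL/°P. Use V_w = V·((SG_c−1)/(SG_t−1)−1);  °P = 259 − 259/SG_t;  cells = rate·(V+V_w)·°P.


V_w = 20.7·((1.075−1)/(1.046−1)−1) = 13.0500
V_final = 20.7 + 13.0500 = 33.7500
°P = 259 − 259/1.046 = 11.3901
cells = 0.88·33.7500·11.3901

338.2847 billion cells


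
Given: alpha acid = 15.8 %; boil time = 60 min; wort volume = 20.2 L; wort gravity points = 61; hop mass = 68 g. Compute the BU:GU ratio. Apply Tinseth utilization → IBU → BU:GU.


U = 1.65·0.000125^(GP/1000)·(1−e^(−0.04t))/4.15;  IBU = (α/100)·m·U·1000/V;  BU:GU = IBU/GP
U = 1.65·0.000125^(61/1000)·(1−e^(−0.04·60))/4.15 = 0.2090
IBU = (15.8/100)·68·0.2090·1000/20.2 = 111.1375
BU:GU = 111.1375/61

1.8219


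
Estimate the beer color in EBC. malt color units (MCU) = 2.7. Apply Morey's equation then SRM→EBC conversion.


SRM = 1.4922·MCU^0.6859;  EBC = SRM·1.97
SRM = 1.4922·2.7^0.6859 = 2.9492
EBC = 2.9492·1.97

5.8099 EBC


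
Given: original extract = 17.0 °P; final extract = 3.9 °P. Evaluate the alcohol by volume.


SG = 259/(259 − P);  ABV = (OG − FG)·131.25
OG = 259/(259 − 17.0) = 1.0702
FG = 259/(259 − 3.9) = 1.0153
ABV = (1.0702 − 1.0153)·131.25

7.2135 % ABV


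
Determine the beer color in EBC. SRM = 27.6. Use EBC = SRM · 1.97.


EBC = 27.6 · 1.97

54.3720 EBC


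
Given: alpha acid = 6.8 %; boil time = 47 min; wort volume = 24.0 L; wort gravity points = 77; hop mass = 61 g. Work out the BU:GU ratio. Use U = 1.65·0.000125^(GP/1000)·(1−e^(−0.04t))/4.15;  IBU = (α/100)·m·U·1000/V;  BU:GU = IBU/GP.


U = 1.65·0.000125^(77/1000)·(1−e^(−0.04·47))/4.15 = 0.1687
IBU = (6.8/100)·61·0.1687·1000/24.0 = 29.1487
BU:GU = 29.1487/77

0.3786


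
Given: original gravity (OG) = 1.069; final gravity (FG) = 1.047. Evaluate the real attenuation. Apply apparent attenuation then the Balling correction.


AA = (OG−FG)/(OG−1)·100;  RA = AA·0.8192
AA = (1.069 − 1.047)/(1.069 − 1)·100 = 31.8841
RA = 31.8841·0.8192

26.1194 %


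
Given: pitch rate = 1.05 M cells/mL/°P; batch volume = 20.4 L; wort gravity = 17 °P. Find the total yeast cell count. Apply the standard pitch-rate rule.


cells (billions) = rate · V_L · °P
cells = 1.05 · 20.4 · 17

364.1400 billion cells


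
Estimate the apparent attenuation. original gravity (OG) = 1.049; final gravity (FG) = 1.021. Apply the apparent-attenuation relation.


AA = (OG − FG)/(OG − 1) · 100
AA = (1.049 − 1.021)/(1.049 − 1) · 100

57.1429 %


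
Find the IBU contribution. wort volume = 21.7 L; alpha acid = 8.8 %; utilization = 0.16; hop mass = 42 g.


IBU = (α/100)·mass·U·1000 / V
IBU = (8.8/100)·42·0.16·1000 / 21.7

27.2516 IBU


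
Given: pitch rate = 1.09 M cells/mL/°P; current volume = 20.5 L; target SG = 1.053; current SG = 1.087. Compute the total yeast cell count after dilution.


V_w = V·((SG_c−1)/(SG_t−1)−1);  °P = 259 − 259/SG_t;  cells = rate·(V+V_w)·°P
V_w = 20.5·((1.087−1)/(1.053−1)−1) = 13.1509
V_final = 20.5 + 13.1509 = 33.6509
°P = 259 − 259/1.053 = 13.0361
cells = 1.09·33.6509·13.0361

478.1575 billion cells


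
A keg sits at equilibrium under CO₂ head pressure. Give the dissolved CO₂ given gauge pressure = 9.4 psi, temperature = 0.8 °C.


vols = (P + 14.695)·(0.01821 + 0.09011·e^(−0.04·T))
vols = (9.4 + 14.695)·(0.01821 + 0.09011·e^(−0.04·0.8))

2.5416 volumes


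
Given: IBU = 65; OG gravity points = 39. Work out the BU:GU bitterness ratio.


BU:GU = IBU / OG_points
BU:GU = 65 / 39

1.6667


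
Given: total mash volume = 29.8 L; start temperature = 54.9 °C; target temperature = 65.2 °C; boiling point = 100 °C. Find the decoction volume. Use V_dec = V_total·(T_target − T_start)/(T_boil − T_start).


V_dec = 29.8·(65.2 − 54.9)/(100 − 54.9)

6.8058 L


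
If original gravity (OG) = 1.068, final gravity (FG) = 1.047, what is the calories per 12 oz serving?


ABW = (OG−FG)·131.25·0.79/FG;  °P = 259 − 259/SG (for OG→OE and FG→AE);  RE = 0.1808·OE + 0.8192·AE;  Cal = (6.9·ABW + 4·(RE−0.1))·FG·3.55
ABW = (1.068 − 1.047)·131.25·0.79/1.047 = 2.0797
OE = 259 − 259/1.068 = 16.4906 °P
AE = 259 − 259/1.047 = 11.6266 °P
RE = 0.1808·16.4906 + 0.8192·11.6266 = 12.5060 °P
Cal = (6.9·2.0797 + 4·(12.5060−0.1))·1.047·3.55

237.7810 kcal


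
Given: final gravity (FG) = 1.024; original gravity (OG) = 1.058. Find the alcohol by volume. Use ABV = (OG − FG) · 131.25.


ABV = (1.058 − 1.024) · 131.25

4.4625 % ABV


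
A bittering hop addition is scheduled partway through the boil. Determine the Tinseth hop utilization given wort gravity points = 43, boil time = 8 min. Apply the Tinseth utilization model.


U = 1.65·0.000125^(GP/1000) · (1 − e^(−0.04·t))/4.15
bigness = 1.65·0.000125^(43/1000) = 1.1211
boil_factor = (1 − e^(−0.04·8))/4.15 = 0.0660
U = 1.1211 · 0.0660

0.0740


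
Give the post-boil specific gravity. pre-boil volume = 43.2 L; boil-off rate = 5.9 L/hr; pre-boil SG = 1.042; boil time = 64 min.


V_post = V_pre − rate·(t/60);  SG_post = 1 + (SG_pre−1)·V_pre/V_post
V_post = 43.2 − 5.9·(64/60) = 36.9067
SG_post = 1 + (1.042 − 1)·43.2/36.9067

1.0492


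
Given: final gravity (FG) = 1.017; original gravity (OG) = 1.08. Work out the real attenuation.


AA = (OG−FG)/(OG−1)·100;  RA = AA·0.8192
AA = (1.08 − 1.017)/(1.08 − 1)·100 = 78.7500
RA = 78.7500·0.8192

64.5120 %


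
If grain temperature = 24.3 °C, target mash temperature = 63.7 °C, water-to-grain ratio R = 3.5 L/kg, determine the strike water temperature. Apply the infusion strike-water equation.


T_strike = (0.41/R)·(T_mash − T_grain) + T_mash
T_strike = (0.41/3.5)·(63.7 − 24.3) + 63.7

68.3154 °C


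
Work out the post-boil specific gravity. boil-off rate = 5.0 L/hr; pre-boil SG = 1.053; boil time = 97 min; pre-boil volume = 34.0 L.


V_post = V_pre − rate·(t/60);  SG_post = 1 + (SG_pre−1)·V_pre/V_post
V_post = 34.0 − 5.0·(97/60) = 25.9167
SG_post = 1 + (1.053 − 1)·34.0/25.9167

1.0695


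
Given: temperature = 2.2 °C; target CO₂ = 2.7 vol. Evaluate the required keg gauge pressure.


psi = vols/(0.01821 + 0.09011·e^(−0.04·T)) − 14.695
psi = 2.7/(0.01821 + 0.09011·e^(−0.04·2.2)) − 14.695

12.1095 psi


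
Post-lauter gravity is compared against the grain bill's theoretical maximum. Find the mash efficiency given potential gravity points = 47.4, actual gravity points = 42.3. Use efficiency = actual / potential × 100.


efficiency = 42.3 / 47.4 × 100

89.2405 %


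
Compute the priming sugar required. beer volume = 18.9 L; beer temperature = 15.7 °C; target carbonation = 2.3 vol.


residual = 14.695·(0.01821 + 0.09011·e^(−0.04·T));  sugar = (target − residual)·4.0·V
residual = 14.695·(0.01821 + 0.09011·e^(−0.04·15.7)) = 0.9742
sugar = (2.3 − 0.9742)·4.0·18.9

100.2268 g


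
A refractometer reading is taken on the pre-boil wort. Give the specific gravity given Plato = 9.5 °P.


SG = 259/(259 − P)
SG = 259/(259 − 9.5)

1.0381


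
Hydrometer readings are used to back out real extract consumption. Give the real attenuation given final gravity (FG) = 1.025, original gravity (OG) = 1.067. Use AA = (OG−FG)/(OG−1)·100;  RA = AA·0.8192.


AA = (1.067 − 1.025)/(1.067 − 1)·100 = 62.6866
RA = 62.6866·0.8192

51.3528 %


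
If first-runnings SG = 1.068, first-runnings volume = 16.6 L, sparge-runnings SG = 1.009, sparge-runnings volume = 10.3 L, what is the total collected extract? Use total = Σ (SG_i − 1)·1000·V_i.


first = (1.068 − 1)·1000·16.6 = 1128.8000
sparge = (1.009 − 1)·1000·10.3 = 92.7000
total = 1128.8000 + 92.7000

1221.5000 gravity·L


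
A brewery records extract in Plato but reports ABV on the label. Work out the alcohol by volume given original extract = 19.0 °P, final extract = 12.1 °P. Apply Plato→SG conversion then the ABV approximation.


SG = 259/(259 − P);  ABV = (OG − FG)·131.25
OG = 259/(259 − 19.0) = 1.0792
FG = 259/(259 − 12.1) = 1.0490
ABV = (1.0792 − 1.0490)·131.25

3.9584 % ABV


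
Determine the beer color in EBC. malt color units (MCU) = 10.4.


SRM = 1.4922·MCU^0.6859;  EBC = SRM·1.97
SRM = 1.4922·10.4^0.6859 = 7.4372
EBC = 7.4372·1.97

14.6513 EBC


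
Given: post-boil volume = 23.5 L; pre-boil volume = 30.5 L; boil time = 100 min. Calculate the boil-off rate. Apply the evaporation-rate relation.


rate = (V_pre − V_post) / (t_min/60)
rate = (30.5 − 23.5) / (100/60)

4.2000 L/hr


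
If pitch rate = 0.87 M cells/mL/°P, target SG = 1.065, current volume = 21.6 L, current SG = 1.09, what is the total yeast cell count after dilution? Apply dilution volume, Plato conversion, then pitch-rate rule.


V_w = V·((SG_c−1)/(SG_t−1)−1);  °P = 259 − 259/SG_t;  cells = rate·(V+V_w)·°P
V_w = 21.6·((1.09−1)/(1.065−1)−1) = 8.3077
V_final = 21.6 + 8.3077 = 29.9077
°P = 259 − 259/1.065 = 15.8075
cells = 0.87·29.9077·15.8075

411.3066 billion cells


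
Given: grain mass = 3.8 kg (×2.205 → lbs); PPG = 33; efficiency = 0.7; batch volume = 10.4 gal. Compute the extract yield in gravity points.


points = lbs × PPG × eff / vol
lbs = 3.8 × 2.205 = 8.3790
points = 8.3790 × 33 × 0.7 / 10.4

18.6110 points


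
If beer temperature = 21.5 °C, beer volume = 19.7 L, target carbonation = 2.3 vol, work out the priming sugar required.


residual = 14.695·(0.01821 + 0.09011·e^(−0.04·T));  sugar = (target − residual)·4.0·V
residual = 14.695·(0.01821 + 0.09011·e^(−0.04·21.5)) = 0.8279
sugar = (2.3 − 0.8279)·4.0·19.7

115.9989 g


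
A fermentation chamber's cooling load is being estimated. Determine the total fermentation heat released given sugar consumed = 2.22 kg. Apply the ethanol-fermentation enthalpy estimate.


Q = m_sugar · 590 kJ/kg
Q = 2.22 · 590

1309.8000 kJ


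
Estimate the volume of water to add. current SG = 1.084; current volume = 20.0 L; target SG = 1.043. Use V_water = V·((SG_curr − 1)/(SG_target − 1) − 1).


V_water = 20.0·((1.084 − 1)/(1.043 − 1) − 1)

19.0698 L


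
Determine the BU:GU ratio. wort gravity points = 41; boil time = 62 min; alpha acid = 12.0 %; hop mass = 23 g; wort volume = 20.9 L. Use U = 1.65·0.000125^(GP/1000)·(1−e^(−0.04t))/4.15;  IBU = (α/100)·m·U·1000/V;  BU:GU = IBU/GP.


U = 1.65·0.000125^(41/1000)·(1−e^(−0.04·62))/4.15 = 0.2520
IBU = (12.0/100)·23·0.2520·1000/20.9 = 33.2804
BU:GU = 33.2804/41

0.8117


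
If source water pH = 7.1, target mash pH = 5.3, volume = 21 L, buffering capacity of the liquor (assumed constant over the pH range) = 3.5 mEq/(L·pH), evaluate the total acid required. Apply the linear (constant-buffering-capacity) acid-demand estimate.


acid = buffering capacity · (pH_source − pH_target) · V
acid = 3.5 · (7.1 − 5.3) · 21

132.3000 mEq


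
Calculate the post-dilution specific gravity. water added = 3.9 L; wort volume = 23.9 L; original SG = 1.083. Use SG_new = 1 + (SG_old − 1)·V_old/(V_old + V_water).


pts = (1.083 − 1)·1000·23.9/(23.9 + 3.9) = 71.3561
SG_new = 1 + 71.3561/1000

1.0714


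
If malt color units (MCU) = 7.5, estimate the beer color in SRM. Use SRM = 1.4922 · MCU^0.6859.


SRM = 1.4922 · 7.5^0.6859

5.9434 SRM


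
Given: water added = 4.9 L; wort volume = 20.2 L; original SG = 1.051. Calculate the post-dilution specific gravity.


SG_new = 1 + (SG_old − 1)·V_old/(V_old + V_water)
pts = (1.051 − 1)·1000·20.2/(20.2 + 4.9) = 41.0438
SG_new = 1 + 41.0438/1000

1.0410


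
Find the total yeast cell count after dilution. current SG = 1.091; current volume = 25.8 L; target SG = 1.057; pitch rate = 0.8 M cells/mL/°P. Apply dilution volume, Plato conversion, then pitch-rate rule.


V_w = V·((SG_c−1)/(SG_t−1)−1);  °P = 259 − 259/SG_t;  cells = rate·(V+V_w)·°P
V_w = 25.8·((1.091−1)/(1.057−1)−1) = 15.3895
V_final = 25.8 + 15.3895 = 41.1895
°P = 259 − 259/1.057 = 13.9669
cells = 0.8·41.1895·13.9669

460.2310 billion cells


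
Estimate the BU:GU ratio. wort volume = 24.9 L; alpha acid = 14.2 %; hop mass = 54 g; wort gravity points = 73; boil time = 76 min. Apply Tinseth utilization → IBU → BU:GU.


U = 1.65·0.000125^(GP/1000)·(1−e^(−0.04t))/4.15;  IBU = (α/100)·m·U·1000/V;  BU:GU = IBU/GP
U = 1.65·0.000125^(73/1000)·(1−e^(−0.04·76))/4.15 = 0.1964
IBU = (14.2/100)·54·0.1964·1000/24.9 = 60.4930
BU:GU = 60.4930/73

0.8287


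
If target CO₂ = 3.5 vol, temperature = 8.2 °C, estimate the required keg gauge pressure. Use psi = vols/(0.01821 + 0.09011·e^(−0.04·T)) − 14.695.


psi = 3.5/(0.01821 + 0.09011·e^(−0.04·8.2)) − 14.695

27.4118 psi


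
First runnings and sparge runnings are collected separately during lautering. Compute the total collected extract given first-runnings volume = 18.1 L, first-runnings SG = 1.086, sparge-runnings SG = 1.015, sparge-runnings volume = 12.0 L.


total = Σ (SG_i − 1)·1000·V_i
first = (1.086 − 1)·1000·18.1 = 1556.6000
sparge = (1.015 − 1)·1000·12.0 = 180.0000
total = 1556.6000 + 180.0000

1736.6000 gravity·L


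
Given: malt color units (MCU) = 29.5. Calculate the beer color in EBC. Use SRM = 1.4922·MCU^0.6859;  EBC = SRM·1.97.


SRM = 1.4922·29.5^0.6859 = 15.2047
EBC = 15.2047·1.97

29.9533 EBC


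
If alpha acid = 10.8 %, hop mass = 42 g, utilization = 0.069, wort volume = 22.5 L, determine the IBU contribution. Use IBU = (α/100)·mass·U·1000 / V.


IBU = (10.8/100)·42·0.069·1000 / 22.5

13.9104 IBU


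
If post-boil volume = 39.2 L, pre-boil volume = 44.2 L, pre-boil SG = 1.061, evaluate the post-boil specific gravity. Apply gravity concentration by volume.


SG_post = 1 + (SG_pre − 1)·V_pre/V_post
pts_pre = (1.061 − 1)·1000 = 61.0000
pts_post = 61.0000·44.2/39.2 = 68.7806
SG_post = 1 + 68.7806/1000

1.0688


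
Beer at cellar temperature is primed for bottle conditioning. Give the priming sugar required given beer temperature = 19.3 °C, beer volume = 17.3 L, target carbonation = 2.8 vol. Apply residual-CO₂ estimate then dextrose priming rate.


residual = 14.695·(0.01821 + 0.09011·e^(−0.04·T));  sugar = (target − residual)·4.0·V
residual = 14.695·(0.01821 + 0.09011·e^(−0.04·19.3)) = 0.8795
sugar = (2.8 − 0.8795)·4.0·17.3

132.9002 g


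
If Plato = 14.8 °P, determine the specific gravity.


SG = 259/(259 − P)
SG = 259/(259 − 14.8)

1.0606


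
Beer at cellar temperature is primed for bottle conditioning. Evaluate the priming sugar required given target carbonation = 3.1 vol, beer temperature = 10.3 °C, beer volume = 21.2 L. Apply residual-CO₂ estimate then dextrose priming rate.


residual = 14.695·(0.01821 + 0.09011·e^(−0.04·T));  sugar = (target − residual)·4.0·V
residual = 14.695·(0.01821 + 0.09011·e^(−0.04·10.3)) = 1.1446
sugar = (3.1 − 1.1446)·4.0·21.2

165.8159 g


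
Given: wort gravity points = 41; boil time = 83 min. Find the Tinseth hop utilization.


U = 1.65·0.000125^(GP/1000) · (1 − e^(−0.04·t))/4.15
bigness = 1.65·0.000125^(41/1000) = 1.1415
boil_factor = (1 − e^(−0.04·83))/4.15 = 0.2323
U = 1.1415 · 0.2323

0.2651


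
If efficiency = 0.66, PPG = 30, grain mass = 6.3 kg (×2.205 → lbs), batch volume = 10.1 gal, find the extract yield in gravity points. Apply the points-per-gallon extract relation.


points = lbs × PPG × eff / vol
lbs = 6.3 × 2.205 = 13.8915
points = 13.8915 × 30 × 0.66 / 10.1

27.2328 points


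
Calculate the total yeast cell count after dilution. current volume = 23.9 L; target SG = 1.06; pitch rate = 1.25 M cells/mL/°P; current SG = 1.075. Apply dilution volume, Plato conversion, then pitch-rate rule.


V_w = V·((SG_c−1)/(SG_t−1)−1);  °P = 259 − 259/SG_t;  cells = rate·(V+V_w)·°P
V_w = 23.9·((1.075−1)/(1.06−1)−1) = 5.9750
V_final = 23.9 + 5.9750 = 29.8750
°P = 259 − 259/1.06 = 14.6604
cells = 1.25·29.8750·14.6604

547.4735 billion cells


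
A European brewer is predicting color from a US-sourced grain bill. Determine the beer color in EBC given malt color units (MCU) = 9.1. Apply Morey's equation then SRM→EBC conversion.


SRM = 1.4922·MCU^0.6859;  EBC = SRM·1.97
SRM = 1.4922·9.1^0.6859 = 6.7863
EBC = 6.7863·1.97

13.3690 EBC


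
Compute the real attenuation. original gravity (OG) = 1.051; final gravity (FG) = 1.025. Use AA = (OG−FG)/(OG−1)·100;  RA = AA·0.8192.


AA = (1.051 − 1.025)/(1.051 − 1)·100 = 50.9804
RA = 50.9804·0.8192

41.7631 %


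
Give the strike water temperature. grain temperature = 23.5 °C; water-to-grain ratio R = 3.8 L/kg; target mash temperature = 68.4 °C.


T_strike = (0.41/R)·(T_mash − T_grain) + T_mash
T_strike = (0.41/3.8)·(68.4 − 23.5) + 68.4

73.2445 °C


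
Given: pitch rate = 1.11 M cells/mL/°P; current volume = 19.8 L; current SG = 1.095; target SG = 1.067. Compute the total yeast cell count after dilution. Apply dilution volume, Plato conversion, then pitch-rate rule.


V_w = V·((SG_c−1)/(SG_t−1)−1);  °P = 259 − 259/SG_t;  cells = rate·(V+V_w)·°P
V_w = 19.8·((1.095−1)/(1.067−1)−1) = 8.2746
V_final = 19.8 + 8.2746 = 28.0746
°P = 259 − 259/1.067 = 16.2634
cells = 1.11·28.0746·16.2634

506.8123 billion cells


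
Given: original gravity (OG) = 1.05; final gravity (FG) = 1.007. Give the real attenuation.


AA = (OG−FG)/(OG−1)·100;  RA = AA·0.8192
AA = (1.05 − 1.007)/(1.05 − 1)·100 = 86.0000
RA = 86.0000·0.8192

70.4512 %


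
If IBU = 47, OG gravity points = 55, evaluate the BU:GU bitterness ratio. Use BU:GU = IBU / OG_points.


BU:GU = 47 / 55

0.8545


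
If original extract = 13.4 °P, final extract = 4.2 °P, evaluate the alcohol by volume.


SG = 259/(259 − P);  ABV = (OG − FG)·131.25
OG = 259/(259 − 13.4) = 1.0546
FG = 259/(259 − 4.2) = 1.0165
ABV = (1.0546 − 1.0165)·131.25

4.9976 % ABV


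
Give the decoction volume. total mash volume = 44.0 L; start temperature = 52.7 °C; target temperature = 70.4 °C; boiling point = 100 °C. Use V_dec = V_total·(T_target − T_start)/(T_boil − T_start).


V_dec = 44.0·(70.4 − 52.7)/(100 − 52.7)

16.4651 L


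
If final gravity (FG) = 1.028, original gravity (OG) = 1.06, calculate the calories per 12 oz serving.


ABW = (OG−FG)·131.25·0.79/FG;  °P = 259 − 259/SG (for OG→OE and FG→AE);  RE = 0.1808·OE + 0.8192·AE;  Cal = (6.9·ABW + 4·(RE−0.1))·FG·3.55
ABW = (1.06 − 1.028)·131.25·0.79/1.028 = 3.2276
OE = 259 − 259/1.06 = 14.6604 °P
AE = 259 − 259/1.028 = 7.0545 °P
RE = 0.1808·14.6604 + 0.8192·7.0545 = 8.4296 °P
Cal = (6.9·3.2276 + 4·(8.4296−0.1))·1.028·3.55

202.8669 kcal


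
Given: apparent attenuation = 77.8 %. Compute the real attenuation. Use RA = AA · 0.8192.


RA = 77.8 · 0.8192

63.7338 %


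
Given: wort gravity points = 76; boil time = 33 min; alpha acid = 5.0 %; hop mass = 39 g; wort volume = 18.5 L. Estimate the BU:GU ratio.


U = 1.65·0.000125^(GP/1000)·(1−e^(−0.04t))/4.15;  IBU = (α/100)·m·U·1000/V;  BU:GU = IBU/GP
U = 1.65·0.000125^(76/1000)·(1−e^(−0.04·33))/4.15 = 0.1472
IBU = (5.0/100)·39·0.1472·1000/18.5 = 15.5127
BU:GU = 15.5127/76

0.2041


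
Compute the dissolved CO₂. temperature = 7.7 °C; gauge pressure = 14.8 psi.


vols = (P + 14.695)·(0.01821 + 0.09011·e^(−0.04·T))
vols = (14.8 + 14.695)·(0.01821 + 0.09011·e^(−0.04·7.7))

2.4904 volumes


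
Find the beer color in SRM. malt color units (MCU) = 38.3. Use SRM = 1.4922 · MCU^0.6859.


SRM = 1.4922 · 38.3^0.6859

18.1862 SRM


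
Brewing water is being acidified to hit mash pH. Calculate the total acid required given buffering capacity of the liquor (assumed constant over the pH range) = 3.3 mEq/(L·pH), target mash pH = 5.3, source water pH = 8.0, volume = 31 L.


acid = buffering capacity · (pH_source − pH_target) · V
acid = 3.3 · (8.0 − 5.3) · 31

276.2100 mEq


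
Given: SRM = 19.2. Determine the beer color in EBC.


EBC = SRM · 1.97
EBC = 19.2 · 1.97

37.8240 EBC


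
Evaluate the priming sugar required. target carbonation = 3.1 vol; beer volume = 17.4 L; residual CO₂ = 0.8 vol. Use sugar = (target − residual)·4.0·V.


sugar = (3.1 − 0.8)·4.0·17.4

160.0800 g


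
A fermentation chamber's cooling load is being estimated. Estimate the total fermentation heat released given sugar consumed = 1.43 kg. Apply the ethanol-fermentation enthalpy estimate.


Q = m_sugar · 590 kJ/kg
Q = 1.43 · 590

843.7000 kJ


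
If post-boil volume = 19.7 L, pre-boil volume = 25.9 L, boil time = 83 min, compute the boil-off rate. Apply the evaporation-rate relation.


rate = (V_pre − V_post) / (t_min/60)
rate = (25.9 − 19.7) / (83/60)

4.4819 L/hr


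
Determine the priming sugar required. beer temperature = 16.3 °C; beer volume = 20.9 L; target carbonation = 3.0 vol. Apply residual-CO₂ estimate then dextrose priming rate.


residual = 14.695·(0.01821 + 0.09011·e^(−0.04·T));  sugar = (target − residual)·4.0·V
residual = 14.695·(0.01821 + 0.09011·e^(−0.04·16.3)) = 0.9575
sugar = (3.0 − 0.9575)·4.0·20.9

170.7538 g


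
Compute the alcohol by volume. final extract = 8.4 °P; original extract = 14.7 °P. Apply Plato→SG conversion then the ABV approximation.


SG = 259/(259 − P);  ABV = (OG − FG)·131.25
OG = 259/(259 − 14.7) = 1.0602
FG = 259/(259 − 8.4) = 1.0335
ABV = (1.0602 − 1.0335)·131.25

3.4981 % ABV


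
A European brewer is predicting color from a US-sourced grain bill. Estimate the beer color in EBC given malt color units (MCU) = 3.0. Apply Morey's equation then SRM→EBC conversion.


SRM = 1.4922·MCU^0.6859;  EBC = SRM·1.97
SRM = 1.4922·3.0^0.6859 = 3.1702
EBC = 3.1702·1.97

6.2453 EBC
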